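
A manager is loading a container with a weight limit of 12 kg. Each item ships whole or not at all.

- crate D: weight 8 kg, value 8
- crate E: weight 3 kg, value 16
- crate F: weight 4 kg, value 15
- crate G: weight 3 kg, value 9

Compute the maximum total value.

40

crate E + crate G: weight 3 + 3 = 6 ≤ 12, value 16 + 9 = 25.
crate E + crate F + crate G: weight 3 + 4 + 3 = 10 ≤ 12, value 16 + 15 + 9 = 40.
crate E + crate F: weight 3 + 4 = 7 ≤ 12, value 16 + 15 = 31.
Best is crate E, crate F, and crate G with total value 40.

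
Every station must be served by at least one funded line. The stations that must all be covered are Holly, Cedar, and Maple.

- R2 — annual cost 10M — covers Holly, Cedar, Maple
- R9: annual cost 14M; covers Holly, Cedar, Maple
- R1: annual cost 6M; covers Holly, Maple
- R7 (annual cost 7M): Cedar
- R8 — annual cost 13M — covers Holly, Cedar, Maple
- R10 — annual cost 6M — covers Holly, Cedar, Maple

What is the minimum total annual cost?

6

R10 alone covers Holly, Cedar, Maple — every station.
Total annual cost: 6.
No cover costs less than 6.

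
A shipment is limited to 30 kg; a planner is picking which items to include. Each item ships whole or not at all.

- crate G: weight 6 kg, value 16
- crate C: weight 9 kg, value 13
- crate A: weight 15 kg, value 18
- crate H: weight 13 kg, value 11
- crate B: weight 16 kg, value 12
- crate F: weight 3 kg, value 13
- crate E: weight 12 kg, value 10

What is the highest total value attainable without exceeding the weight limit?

This is a 0-1 knapsack instance.
crate G + crate C + crate F + crate E: weight 6 + 9 + 3 + 12 = 30 ≤ 30, value 16 + 13 + 13 + 10 = 52.
crate G + crate A + crate F: weight 6 + 15 + 3 = 24 ≤ 30, value 16 + 18 + 13 = 47.
crate G + crate C + crate A: weight 6 + 9 + 15 = 30 ≤ 30, value 16 + 13 + 18 = 47.
Best is crate G, crate C, crate F, and crate E with total value 52.

52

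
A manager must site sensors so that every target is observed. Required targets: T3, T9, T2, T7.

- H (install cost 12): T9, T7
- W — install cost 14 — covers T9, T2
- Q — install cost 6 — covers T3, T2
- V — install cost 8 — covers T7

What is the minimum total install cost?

Choose H and Q: together they cover T3, T9, T2, T7 — every target.
Total install cost: 12 + 6 = 18.

18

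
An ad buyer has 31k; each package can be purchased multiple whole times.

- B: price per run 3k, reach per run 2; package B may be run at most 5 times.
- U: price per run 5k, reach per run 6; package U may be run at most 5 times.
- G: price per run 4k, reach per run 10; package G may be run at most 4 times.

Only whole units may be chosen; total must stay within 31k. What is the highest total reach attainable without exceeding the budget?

58

This is a bounded integer knapsack.
G has the best ratio (10/4); taking only G gives at most 4×10 = 40 (stopped by the supply cap of 4).
Mixing does better — 3×U and 4×G: price 31 ≤ 31, reach 3·6 + 4·10 = 58.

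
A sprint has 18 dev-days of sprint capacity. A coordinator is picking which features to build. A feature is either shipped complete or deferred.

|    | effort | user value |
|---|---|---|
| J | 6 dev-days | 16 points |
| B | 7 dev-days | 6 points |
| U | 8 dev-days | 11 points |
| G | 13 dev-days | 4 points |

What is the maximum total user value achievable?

Take J and U: effort 6 + 8 = 14 ≤ 18, user value 16 + 11 = 27.
No other feasible combination does better.

27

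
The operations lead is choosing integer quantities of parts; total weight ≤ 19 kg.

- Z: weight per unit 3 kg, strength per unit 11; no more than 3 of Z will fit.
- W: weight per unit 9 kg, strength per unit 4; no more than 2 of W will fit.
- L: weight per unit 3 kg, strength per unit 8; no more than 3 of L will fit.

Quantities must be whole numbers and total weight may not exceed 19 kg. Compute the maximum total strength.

Z has the best ratio (11/3); taking only Z gives at most 3×11 = 33 (stopped by the supply cap of 3).
Mixing does better — 3×Z and 3×L: weight 18 ≤ 19, strength 3·11 + 3·8 = 57.

57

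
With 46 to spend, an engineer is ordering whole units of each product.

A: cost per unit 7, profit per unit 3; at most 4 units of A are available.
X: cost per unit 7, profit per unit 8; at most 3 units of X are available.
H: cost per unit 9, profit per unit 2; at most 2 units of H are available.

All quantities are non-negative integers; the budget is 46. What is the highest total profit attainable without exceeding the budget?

Take 3×A and 3×X: cost 42 ≤ 46, profit 3·3 + 3·8 = 33.
X has the best ratio (8/7) and is taken to its limit of 3; remaining capacity is filled optimally with the others.

33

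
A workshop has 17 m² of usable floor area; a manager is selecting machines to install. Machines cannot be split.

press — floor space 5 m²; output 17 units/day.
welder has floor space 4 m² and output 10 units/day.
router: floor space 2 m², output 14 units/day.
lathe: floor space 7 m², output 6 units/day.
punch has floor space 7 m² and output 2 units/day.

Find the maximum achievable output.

41

Allowing fractional choices, the relaxed optimum would be about 46.1, but machines are indivisible.
press + welder + router: floor space 5 + 4 + 2 = 11 ≤ 17, output 17 + 10 + 14 = 41.
press + router + lathe: floor space 5 + 2 + 7 = 14 ≤ 17, output 17 + 14 + 6 = 37.
press + router + punch: floor space 5 + 2 + 7 = 14 ≤ 17, output 17 + 14 + 2 = 33.
Best is press, welder, and router with total output 41.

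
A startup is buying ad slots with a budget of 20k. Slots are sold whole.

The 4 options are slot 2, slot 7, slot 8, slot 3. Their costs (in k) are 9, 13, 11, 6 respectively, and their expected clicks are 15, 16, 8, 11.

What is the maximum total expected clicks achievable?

This is an integer program with binary decision variables.
Allowing fractional choices, the relaxed optimum would be about 32.2, but ad slots are indivisible.
slot 7 + slot 3: cost 13 + 6 = 19 ≤ 20, expected clicks 16 + 11 = 27.
slot 2 + slot 3: cost 9 + 6 = 15 ≤ 20, expected clicks 15 + 11 = 26.
slot 2 + slot 8: cost 9 + 11 = 20 ≤ 20, expected clicks 15 + 8 = 23.
Best is slot 7 and slot 3 with total expected clicks 27.

27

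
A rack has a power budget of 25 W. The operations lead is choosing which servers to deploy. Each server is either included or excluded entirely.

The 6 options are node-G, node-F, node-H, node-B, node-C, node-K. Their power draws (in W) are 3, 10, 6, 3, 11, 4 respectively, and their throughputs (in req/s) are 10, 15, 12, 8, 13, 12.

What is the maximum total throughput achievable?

This is an integer program with binary decision variables.
Take node-G, node-F, node-H, and node-K: power draw 3 + 10 + 6 + 4 = 23 ≤ 25, throughput 10 + 15 + 12 + 12 = 49.
No other feasible combination does better.

49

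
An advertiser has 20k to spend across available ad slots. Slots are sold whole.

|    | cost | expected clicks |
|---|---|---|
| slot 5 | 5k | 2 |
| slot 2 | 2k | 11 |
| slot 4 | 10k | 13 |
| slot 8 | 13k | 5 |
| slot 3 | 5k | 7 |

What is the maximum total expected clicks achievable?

31

Allowing fractional choices, the relaxed optimum would be about 32.2, but ad slots are indivisible.
slot 2 + slot 4: cost 2 + 10 = 12 ≤ 20, expected clicks 11 + 13 = 24.
slot 2 + slot 4 + slot 3: cost 2 + 10 + 5 = 17 ≤ 20, expected clicks 11 + 13 + 7 = 31.
slot 5 + slot 2 + slot 4: cost 5 + 2 + 10 = 17 ≤ 20, expected clicks 2 + 11 + 13 = 26.
Best is slot 2, slot 4, and slot 3 with total expected clicks 31.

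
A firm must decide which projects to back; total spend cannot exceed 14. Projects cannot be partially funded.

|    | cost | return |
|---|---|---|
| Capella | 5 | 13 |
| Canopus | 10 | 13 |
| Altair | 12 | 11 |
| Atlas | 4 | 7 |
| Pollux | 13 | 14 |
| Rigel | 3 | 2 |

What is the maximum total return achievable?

Take Capella, Atlas, and Rigel: cost 5 + 4 + 3 = 12 ≤ 14, return 13 + 7 + 2 = 22.
No other feasible combination does better.

22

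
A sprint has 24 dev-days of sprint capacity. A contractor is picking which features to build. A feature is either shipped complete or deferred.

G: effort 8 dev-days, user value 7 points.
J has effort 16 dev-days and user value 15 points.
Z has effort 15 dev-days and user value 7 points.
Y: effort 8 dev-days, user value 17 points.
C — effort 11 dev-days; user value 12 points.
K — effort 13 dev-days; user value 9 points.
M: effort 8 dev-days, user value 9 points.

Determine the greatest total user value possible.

33

J + Y: effort 16 + 8 = 24 ≤ 24, user value 15 + 17 = 32.
Y + C: effort 8 + 11 = 19 ≤ 24, user value 17 + 12 = 29.
G + Y + M: effort 8 + 8 + 8 = 24 ≤ 24, user value 7 + 17 + 9 = 33.
Best is G, Y, and M with total user value 33.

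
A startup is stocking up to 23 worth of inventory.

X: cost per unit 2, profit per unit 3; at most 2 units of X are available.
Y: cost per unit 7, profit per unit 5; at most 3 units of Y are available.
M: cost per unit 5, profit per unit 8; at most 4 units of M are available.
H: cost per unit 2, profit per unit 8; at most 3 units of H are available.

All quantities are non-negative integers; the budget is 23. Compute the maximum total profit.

51

1×X, 3×M, and 3×H: cost 23 ≤ 23, profit 1·3 + 3·8 + 3·8 = 51.
3×M and 3×H: cost 21 ≤ 23, profit 3·8 + 3·8 = 48.
Best is 51.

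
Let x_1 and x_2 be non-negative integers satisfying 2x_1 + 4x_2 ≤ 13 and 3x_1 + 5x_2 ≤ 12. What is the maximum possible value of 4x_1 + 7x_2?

16

The continuous relaxation peaks at (0, 2.4) with value 16.80; rounding to a feasible lattice point costs some objective.
(x_1,x_2)=(4,0): 2·4+4·0=8≤13, 3·4+5·0=12≤12, objective 16.
(x_1,x_2)=(0,2): 2·0+4·2=8≤13, 3·0+5·2=10≤12, objective 14.
The best lattice point is (4,0), giving 16.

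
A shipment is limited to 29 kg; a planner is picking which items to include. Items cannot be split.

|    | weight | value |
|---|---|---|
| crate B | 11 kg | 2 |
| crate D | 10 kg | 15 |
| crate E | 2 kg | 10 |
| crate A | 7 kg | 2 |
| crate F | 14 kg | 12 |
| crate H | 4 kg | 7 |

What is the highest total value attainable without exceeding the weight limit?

37

Take crate D, crate E, and crate F: weight 10 + 2 + 14 = 26 ≤ 29, value 15 + 10 + 12 = 37.
No other feasible combination does better.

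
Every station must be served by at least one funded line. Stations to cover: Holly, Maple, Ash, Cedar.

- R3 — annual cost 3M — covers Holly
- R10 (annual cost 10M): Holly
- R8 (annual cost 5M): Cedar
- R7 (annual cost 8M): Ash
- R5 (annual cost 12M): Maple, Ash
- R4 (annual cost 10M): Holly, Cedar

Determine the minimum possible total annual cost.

Choose R3, R8, and R5: together they cover Holly, Maple, Ash, Cedar — every station.
Total annual cost: 3 + 5 + 12 = 20.

20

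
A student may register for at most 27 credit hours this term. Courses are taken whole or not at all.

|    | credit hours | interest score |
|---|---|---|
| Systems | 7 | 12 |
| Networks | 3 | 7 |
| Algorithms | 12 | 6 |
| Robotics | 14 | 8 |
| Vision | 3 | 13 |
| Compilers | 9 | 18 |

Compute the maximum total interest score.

Take Systems, Networks, Vision, and Compilers: credit hours 7 + 3 + 3 + 9 = 22 ≤ 27, interest score 12 + 7 + 13 + 18 = 50.
No other feasible combination does better.

50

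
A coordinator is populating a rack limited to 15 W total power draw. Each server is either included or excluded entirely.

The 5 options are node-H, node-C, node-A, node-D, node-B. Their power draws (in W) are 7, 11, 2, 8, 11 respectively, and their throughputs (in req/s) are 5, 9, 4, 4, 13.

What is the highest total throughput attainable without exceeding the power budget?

17

Allowing fractional choices, the relaxed optimum would be about 18.6, but servers are indivisible.
node-B: power draw 11 ≤ 15, throughput 13.
node-A + node-B: power draw 2 + 11 = 13 ≤ 15, throughput 4 + 13 = 17.
Best is node-A and node-B with total throughput 17.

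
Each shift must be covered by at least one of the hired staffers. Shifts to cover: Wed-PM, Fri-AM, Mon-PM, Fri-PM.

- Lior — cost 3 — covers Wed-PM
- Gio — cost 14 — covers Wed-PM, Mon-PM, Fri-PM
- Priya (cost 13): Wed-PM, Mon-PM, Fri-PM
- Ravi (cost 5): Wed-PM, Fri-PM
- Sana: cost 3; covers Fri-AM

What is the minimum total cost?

16

The greedy cost-per-new-shift heuristic would pick Ravi, Sana, and Priya for 21, but a cheaper cover exists.
Choose Priya and Sana: together they cover Wed-PM, Fri-AM, Mon-PM, Fri-PM — every shift.
Total cost: 13 + 3 = 16.
No cover costs less than 16.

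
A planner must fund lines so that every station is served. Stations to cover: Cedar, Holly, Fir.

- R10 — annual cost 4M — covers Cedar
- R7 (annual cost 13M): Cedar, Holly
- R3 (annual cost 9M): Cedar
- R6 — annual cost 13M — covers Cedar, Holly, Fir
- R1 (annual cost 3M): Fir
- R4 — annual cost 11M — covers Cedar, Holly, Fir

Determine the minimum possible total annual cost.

This is a weighted set-cover instance.
The greedy cost-per-new-station heuristic would pick R1, R10, and R4 for 18, but a cheaper cover exists.
R4 alone covers Cedar, Holly, Fir — every station.
Total annual cost: 11.
No cover costs less than 11.

11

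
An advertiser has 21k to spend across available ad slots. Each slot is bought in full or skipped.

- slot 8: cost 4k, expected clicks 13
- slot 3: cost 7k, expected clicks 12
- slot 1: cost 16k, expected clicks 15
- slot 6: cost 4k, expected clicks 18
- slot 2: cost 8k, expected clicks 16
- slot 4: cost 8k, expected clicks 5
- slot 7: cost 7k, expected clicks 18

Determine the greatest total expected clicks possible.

52

Treat it as a binary knapsack problem.
Allowing fractional choices, the relaxed optimum would be about 61.0, but ad slots are indivisible.
slot 6 + slot 2 + slot 7: cost 4 + 8 + 7 = 19 ≤ 21, expected clicks 18 + 16 + 18 = 52.
slot 8 + slot 6 + slot 7: cost 4 + 4 + 7 = 15 ≤ 21, expected clicks 13 + 18 + 18 = 49.
Best is slot 6, slot 2, and slot 7 with total expected clicks 52.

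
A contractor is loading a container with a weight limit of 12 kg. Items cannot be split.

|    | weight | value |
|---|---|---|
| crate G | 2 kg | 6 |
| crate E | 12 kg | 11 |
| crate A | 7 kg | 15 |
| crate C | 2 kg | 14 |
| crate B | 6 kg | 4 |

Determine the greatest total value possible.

35

Allowing fractional choices, the relaxed optimum would be about 35.9, but items are indivisible.
crate A + crate C: weight 7 + 2 = 9 ≤ 12, value 15 + 14 = 29.
crate G + crate A + crate C: weight 2 + 7 + 2 = 11 ≤ 12, value 6 + 15 + 14 = 35.
crate G + crate C + crate B: weight 2 + 2 + 6 = 10 ≤ 12, value 6 + 14 + 4 = 24.
Best is crate G, crate A, and crate C with total value 35.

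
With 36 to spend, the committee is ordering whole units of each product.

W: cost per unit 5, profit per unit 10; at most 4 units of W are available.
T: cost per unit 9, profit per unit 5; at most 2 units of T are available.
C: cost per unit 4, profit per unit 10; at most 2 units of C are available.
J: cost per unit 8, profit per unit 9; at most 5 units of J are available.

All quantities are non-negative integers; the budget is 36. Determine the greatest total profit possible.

69

Take 4×W, 2×C, and 1×J: cost 36 ≤ 36, profit 4·10 + 2·10 + 1·9 = 69.
C has the best ratio (10/4) and is taken to its limit of 2; remaining capacity is filled optimally with the others.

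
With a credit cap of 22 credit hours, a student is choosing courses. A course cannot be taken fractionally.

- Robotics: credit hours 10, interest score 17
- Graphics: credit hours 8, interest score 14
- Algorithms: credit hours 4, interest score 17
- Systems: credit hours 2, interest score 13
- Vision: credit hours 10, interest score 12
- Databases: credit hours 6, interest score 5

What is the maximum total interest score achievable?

52

Take Robotics, Algorithms, Systems, and Databases: credit hours 10 + 4 + 2 + 6 = 22 ≤ 22, interest score 17 + 17 + 13 + 5 = 52.
No other feasible combination does better.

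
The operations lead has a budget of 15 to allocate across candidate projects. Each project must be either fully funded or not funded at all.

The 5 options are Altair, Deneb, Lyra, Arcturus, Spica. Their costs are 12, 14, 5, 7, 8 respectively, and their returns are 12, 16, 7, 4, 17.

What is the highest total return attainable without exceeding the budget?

24

Treat it as a binary knapsack problem.
Allowing fractional choices, the relaxed optimum would be about 26.3, but projects are indivisible.
Spica: cost 8 ≤ 15, return 17.
Arcturus + Spica: cost 7 + 8 = 15 ≤ 15, return 4 + 17 = 21.
Lyra + Spica: cost 5 + 8 = 13 ≤ 15, return 7 + 17 = 24.
Best is Lyra and Spica with total return 24.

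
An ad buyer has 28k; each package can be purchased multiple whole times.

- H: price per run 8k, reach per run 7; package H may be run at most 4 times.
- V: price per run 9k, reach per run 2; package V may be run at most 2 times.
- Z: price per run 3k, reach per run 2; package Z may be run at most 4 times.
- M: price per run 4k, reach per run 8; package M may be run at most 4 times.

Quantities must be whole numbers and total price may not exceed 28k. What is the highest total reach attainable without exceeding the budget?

1×H, 1×Z, and 4×M: price 27 ≤ 28, reach 1·7 + 1·2 + 4·8 = 41.
4×Z and 4×M: price 28 ≤ 28, reach 4·2 + 4·8 = 40.
Best is 41.

41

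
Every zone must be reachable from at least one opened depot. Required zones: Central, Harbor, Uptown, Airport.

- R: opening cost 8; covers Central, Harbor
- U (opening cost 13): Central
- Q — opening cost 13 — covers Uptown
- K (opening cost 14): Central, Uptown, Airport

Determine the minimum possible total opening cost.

22

This is a weighted set-cover instance.
Choose R and K: together they cover Central, Harbor, Uptown, Airport — every zone.
Total opening cost: 8 + 14 = 22.
No cover costs less than 22.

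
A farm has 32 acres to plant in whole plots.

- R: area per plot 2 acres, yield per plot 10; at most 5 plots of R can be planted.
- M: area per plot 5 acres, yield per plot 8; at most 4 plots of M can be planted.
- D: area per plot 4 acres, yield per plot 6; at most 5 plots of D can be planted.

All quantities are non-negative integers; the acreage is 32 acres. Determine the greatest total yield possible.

5×R, 1×M, and 4×D: area 31 ≤ 32, yield 5·10 + 1·8 + 4·6 = 82.
5×R, 2×M, and 3×D: area 32 ≤ 32, yield 5·10 + 2·8 + 3·6 = 84.
Best is 84.

84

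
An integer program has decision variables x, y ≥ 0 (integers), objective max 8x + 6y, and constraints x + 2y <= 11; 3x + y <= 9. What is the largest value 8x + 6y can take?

38

(x,y)=(1,5) is feasible, giving 38.
(x,y)=(2,3) is feasible, giving 34.
(x,y)=(1,4) is feasible, giving 32.
(x,y)=(0,5) is feasible, giving 30.
No feasible integer point exceeds 38.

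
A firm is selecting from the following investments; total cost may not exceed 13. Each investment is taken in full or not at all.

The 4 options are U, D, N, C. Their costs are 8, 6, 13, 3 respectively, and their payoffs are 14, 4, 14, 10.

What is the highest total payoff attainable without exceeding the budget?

This is an integer program with binary decision variables.
Take U and C: cost 8 + 3 = 11 ≤ 13, payoff 14 + 10 = 24.
No other feasible combination does better.

24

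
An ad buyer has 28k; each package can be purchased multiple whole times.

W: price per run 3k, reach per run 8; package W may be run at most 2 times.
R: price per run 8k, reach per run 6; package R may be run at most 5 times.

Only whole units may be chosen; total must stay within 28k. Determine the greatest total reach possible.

W has the best ratio (8/3); taking only W gives at most 2×8 = 16 (stopped by the supply cap of 2).
Mixing does better — 2×W and 2×R: price 22 ≤ 28, reach 2·8 + 2·6 = 28.

28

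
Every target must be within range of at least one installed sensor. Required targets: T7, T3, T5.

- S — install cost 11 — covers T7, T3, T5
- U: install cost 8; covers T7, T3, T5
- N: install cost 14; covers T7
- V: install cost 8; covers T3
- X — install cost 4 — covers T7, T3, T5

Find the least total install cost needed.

4

This is a weighted set-cover instance.
X alone covers T7, T3, T5 — every target.
Total install cost: 4.
No cover costs less than 4.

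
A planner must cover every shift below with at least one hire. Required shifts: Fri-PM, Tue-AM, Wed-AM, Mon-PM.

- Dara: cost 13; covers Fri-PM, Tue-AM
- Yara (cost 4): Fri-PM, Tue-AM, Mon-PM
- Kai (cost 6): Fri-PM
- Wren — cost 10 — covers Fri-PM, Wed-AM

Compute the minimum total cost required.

Choose Yara and Wren: together they cover Fri-PM, Tue-AM, Wed-AM, Mon-PM — every shift.
Total cost: 4 + 10 = 14.
No cover costs less than 14.

14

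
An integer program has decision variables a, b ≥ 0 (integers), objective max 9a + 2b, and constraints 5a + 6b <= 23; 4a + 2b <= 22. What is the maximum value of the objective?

(a,b)=(4,0) is feasible, giving 36.
(a,b)=(3,1) is feasible, giving 29.
(a,b)=(3,0) is feasible, giving 27.
No feasible integer point exceeds 36.

36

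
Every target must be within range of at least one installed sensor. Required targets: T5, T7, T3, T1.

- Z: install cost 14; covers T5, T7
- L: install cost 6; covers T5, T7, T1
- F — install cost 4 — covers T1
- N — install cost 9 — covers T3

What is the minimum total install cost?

This is a weighted set-cover instance.
Choose L and N: together they cover T5, T7, T3, T1 — every target.
Total install cost: 6 + 9 = 15.
No cover costs less than 15.

15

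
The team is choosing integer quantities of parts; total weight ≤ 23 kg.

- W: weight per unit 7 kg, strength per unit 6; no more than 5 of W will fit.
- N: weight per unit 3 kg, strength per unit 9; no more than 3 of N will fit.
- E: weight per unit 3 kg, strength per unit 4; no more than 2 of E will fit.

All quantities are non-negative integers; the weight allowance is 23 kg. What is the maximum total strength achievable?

Take 1×W, 3×N, and 2×E: weight 22 ≤ 23, strength 1·6 + 3·9 + 2·4 = 41.
N has the best ratio (9/3) and is taken to its limit of 3; remaining capacity is filled optimally with the others.

41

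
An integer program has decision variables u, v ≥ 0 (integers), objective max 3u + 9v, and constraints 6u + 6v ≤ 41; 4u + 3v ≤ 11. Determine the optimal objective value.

27

Relaxing integrality, the LP optimum is 33.00 at (u,v) = (0, 3.67), which is not an integer point.
(u,v)=(0,3): 6·0+6·3=18≤41, 4·0+3·3=9≤11, objective 27.
(u,v)=(1,2): 6·1+6·2=18≤41, 4·1+3·2=10≤11, objective 21.
(u,v)=(0,2): 6·0+6·2=12≤41, 4·0+3·2=6≤11, objective 18.
No feasible integer point exceeds 27.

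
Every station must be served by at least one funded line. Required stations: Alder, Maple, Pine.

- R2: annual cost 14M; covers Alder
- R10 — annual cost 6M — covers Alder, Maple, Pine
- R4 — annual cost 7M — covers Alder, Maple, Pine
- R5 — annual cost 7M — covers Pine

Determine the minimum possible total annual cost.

R10 alone covers Alder, Maple, Pine — every station.
Total annual cost: 6.
No cover costs less than 6.

6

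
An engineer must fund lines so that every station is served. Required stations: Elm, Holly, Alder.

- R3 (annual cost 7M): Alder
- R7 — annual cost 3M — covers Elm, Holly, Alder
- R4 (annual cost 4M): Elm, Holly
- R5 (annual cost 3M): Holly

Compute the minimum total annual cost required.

3

R7 alone covers Elm, Holly, Alder — every station.
Total annual cost: 3.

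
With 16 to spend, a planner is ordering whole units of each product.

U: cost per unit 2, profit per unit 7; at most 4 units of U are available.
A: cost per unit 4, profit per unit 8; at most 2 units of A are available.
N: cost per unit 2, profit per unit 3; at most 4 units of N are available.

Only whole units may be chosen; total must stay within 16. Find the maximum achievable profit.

4×U, 1×A, and 2×N: cost 16 ≤ 16, profit 4·7 + 1·8 + 2·3 = 42.
4×U and 2×A: cost 16 ≤ 16, profit 4·7 + 2·8 = 44.
Best is 44.

44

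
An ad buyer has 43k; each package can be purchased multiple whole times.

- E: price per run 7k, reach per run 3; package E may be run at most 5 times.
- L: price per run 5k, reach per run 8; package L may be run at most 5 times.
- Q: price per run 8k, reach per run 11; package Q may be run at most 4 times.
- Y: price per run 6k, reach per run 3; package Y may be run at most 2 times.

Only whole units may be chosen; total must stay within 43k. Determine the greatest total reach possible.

62

2×L and 4×Q: price 42 ≤ 43, reach 2·8 + 4·11 = 60.
5×L and 2×Q: price 41 ≤ 43, reach 5·8 + 2·11 = 62.
Best is 62.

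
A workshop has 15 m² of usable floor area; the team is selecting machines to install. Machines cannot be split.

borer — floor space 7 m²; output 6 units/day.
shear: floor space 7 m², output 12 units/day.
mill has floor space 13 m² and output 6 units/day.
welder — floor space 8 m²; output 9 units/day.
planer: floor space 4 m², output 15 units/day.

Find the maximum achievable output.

Allowing fractional choices, the relaxed optimum would be about 31.5, but machines are indivisible.
borer + planer: floor space 7 + 4 = 11 ≤ 15, output 6 + 15 = 21.
welder + planer: floor space 8 + 4 = 12 ≤ 15, output 9 + 15 = 24.
shear + planer: floor space 7 + 4 = 11 ≤ 15, output 12 + 15 = 27.
Best is shear and planer with total output 27.

27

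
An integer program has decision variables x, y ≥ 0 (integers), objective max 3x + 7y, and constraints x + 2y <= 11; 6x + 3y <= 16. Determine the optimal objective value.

Relaxing integrality, the LP optimum is 37.33 at (x,y) = (0, 5.33), which is not an integer point.
(x,y)=(0,5): 1·0+2·5=10≤11, 6·0+3·5=15≤16, objective 35.
(x,y)=(0,4): 1·0+2·4=8≤11, 6·0+3·4=12≤16, objective 28.
Maximum is 35 at (x,y)=(0,5).

35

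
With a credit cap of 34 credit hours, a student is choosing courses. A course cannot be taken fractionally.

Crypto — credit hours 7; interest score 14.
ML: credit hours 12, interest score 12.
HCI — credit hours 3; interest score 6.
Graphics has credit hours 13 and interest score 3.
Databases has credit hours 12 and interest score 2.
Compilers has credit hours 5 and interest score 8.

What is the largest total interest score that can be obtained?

Treat it as a binary knapsack problem.
Take Crypto, ML, HCI, and Compilers: credit hours 7 + 12 + 3 + 5 = 27 ≤ 34, interest score 14 + 12 + 6 + 8 = 40.
No other feasible combination does better.

40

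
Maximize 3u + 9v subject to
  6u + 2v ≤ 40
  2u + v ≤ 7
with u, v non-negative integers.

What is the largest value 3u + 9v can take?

63

(u,v)=(0,7): 6·0+2·7=14≤40, 2·0+1·7=7≤7, objective 63.
(u,v)=(0,6): 6·0+2·6=12≤40, 2·0+1·6=6≤7, objective 54.
Maximum is 63 at (u,v)=(0,7).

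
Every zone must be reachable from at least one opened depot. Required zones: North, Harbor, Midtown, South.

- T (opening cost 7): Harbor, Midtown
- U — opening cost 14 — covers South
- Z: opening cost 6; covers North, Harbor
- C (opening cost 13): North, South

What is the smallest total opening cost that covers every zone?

This is an integer covering problem.
Choose T and C: together they cover North, Harbor, Midtown, South — every zone.
Total opening cost: 7 + 13 = 20.

20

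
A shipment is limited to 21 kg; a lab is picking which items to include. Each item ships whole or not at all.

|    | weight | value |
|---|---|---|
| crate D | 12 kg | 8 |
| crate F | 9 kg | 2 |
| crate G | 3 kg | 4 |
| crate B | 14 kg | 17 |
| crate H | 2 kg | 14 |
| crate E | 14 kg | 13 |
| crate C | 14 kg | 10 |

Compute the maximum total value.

Allowing fractional choices, the relaxed optimum would be about 36.9, but items are indivisible.
crate G + crate B + crate H: weight 3 + 14 + 2 = 19 ≤ 21, value 4 + 17 + 14 = 35.
crate B + crate H: weight 14 + 2 = 16 ≤ 21, value 17 + 14 = 31.
Best is crate G, crate B, and crate H with total value 35.

35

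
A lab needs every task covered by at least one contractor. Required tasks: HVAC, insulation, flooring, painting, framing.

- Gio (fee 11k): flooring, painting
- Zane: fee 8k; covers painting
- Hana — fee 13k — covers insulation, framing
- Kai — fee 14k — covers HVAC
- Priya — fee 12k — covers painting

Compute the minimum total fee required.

This is an integer covering problem.
Choose Gio, Hana, and Kai: together they cover HVAC, insulation, flooring, painting, framing — every task.
Total fee: 11 + 13 + 14 = 38.
No cover costs less than 38.

38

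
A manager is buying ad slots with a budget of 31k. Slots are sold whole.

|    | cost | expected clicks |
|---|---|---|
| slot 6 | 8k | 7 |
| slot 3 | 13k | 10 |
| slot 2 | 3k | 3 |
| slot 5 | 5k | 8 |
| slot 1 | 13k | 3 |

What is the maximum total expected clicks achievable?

28

slot 6 + slot 3 + slot 2 + slot 5: cost 8 + 13 + 3 + 5 = 29 ≤ 31, expected clicks 7 + 10 + 3 + 8 = 28.
slot 6 + slot 3 + slot 5: cost 8 + 13 + 5 = 26 ≤ 31, expected clicks 7 + 10 + 8 = 25.
Best is slot 6, slot 3, slot 2, and slot 5 with total expected clicks 28.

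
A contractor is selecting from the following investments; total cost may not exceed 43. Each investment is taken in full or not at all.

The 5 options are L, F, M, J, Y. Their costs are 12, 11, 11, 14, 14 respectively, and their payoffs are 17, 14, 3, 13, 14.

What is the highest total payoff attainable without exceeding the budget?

45

L + F + J: cost 12 + 11 + 14 = 37 ≤ 43, payoff 17 + 14 + 13 = 44.
L + F + Y: cost 12 + 11 + 14 = 37 ≤ 43, payoff 17 + 14 + 14 = 45.
Best is L, F, and Y with total payoff 45.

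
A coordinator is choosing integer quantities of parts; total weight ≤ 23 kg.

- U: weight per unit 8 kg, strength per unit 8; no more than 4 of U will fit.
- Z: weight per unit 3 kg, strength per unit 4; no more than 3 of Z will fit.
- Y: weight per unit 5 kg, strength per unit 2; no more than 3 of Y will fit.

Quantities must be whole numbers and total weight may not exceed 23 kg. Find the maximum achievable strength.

24

This is a bounded integer knapsack.
Take 2×U and 2×Z: weight 22 ≤ 23, strength 2·8 + 2·4 = 24.
No other integer combination yields more.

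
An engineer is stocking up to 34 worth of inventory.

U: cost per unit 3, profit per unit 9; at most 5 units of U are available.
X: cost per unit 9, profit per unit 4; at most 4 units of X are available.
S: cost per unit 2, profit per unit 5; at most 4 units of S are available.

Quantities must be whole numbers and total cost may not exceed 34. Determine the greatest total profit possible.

69

This is a bounded integer knapsack.
Take 5×U, 1×X, and 4×S: cost 32 ≤ 34, profit 5·9 + 1·4 + 4·5 = 69.
U has the best ratio (9/3) and is taken to its limit of 5; remaining capacity is filled optimally with the others.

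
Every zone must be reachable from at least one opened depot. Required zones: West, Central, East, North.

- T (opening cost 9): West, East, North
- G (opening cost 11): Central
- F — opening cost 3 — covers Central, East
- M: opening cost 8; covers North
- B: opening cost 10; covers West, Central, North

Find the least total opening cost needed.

Choose T and F: together they cover West, Central, East, North — every zone.
Total opening cost: 9 + 3 = 12.

12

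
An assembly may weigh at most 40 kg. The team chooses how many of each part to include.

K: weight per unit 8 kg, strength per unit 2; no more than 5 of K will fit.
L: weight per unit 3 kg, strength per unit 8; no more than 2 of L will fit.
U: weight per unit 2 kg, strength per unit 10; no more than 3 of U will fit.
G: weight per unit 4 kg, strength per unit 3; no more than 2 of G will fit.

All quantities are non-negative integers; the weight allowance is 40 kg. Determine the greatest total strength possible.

This is a bounded integer knapsack.
U has the best ratio (10/2); taking only U gives at most 3×10 = 30 (stopped by the supply cap of 3).
Mixing does better — 2×K, 2×L, 3×U, and 2×G: weight 36 ≤ 40, strength 2·2 + 2·8 + 3·10 + 2·3 = 56.

56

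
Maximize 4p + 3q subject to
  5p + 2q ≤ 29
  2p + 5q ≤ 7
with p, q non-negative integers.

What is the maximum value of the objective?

The continuous relaxation peaks at (3.5, 0) with value 14.00; rounding to a feasible lattice point costs some objective.
(p,q)=(3,0): 5·3+2·0=15≤29, 2·3+5·0=6≤7, objective 12.
(p,q)=(2,0): 5·2+2·0=10≤29, 2·2+5·0=4≤7, objective 8.
No feasible integer point exceeds 12.

12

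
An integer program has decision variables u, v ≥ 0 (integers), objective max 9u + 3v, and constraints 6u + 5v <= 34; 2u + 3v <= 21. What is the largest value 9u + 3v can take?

The continuous relaxation peaks at (5.67, 0) with value 51.00; rounding to a feasible lattice point costs some objective.
(u,v)=(5,0) is feasible, giving 45.
(u,v)=(4,1) is feasible, giving 39.
(u,v)=(4,0) is feasible, giving 36.
The best lattice point is (5,0), giving 45.

45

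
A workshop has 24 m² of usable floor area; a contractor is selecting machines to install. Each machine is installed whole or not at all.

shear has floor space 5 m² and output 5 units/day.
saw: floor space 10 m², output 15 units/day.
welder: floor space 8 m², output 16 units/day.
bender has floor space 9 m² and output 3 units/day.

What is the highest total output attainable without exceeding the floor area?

Allowing fractional choices, the relaxed optimum would be about 36.3, but machines are indivisible.
saw + welder: floor space 10 + 8 = 18 ≤ 24, output 15 + 16 = 31.
shear + saw + welder: floor space 5 + 10 + 8 = 23 ≤ 24, output 5 + 15 + 16 = 36.
shear + welder + bender: floor space 5 + 8 + 9 = 22 ≤ 24, output 5 + 16 + 3 = 24.
Best is shear, saw, and welder with total output 36.

36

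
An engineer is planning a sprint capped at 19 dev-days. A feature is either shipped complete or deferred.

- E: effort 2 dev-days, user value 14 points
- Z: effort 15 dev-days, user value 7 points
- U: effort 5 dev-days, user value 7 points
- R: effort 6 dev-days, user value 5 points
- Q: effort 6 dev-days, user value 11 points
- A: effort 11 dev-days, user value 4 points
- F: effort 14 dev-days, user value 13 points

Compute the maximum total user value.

Treat it as a binary knapsack problem.
E + U + Q: effort 2 + 5 + 6 = 13 ≤ 19, user value 14 + 7 + 11 = 32.
E + U + R + Q: effort 2 + 5 + 6 + 6 = 19 ≤ 19, user value 14 + 7 + 5 + 11 = 37.
E + R + Q: effort 2 + 6 + 6 = 14 ≤ 19, user value 14 + 5 + 11 = 30.
Best is E, U, R, and Q with total user value 37.

37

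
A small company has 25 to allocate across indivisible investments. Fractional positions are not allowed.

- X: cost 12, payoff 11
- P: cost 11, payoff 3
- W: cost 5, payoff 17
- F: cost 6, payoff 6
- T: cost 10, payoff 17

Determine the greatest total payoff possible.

Take W, F, and T: cost 5 + 6 + 10 = 21 ≤ 25, payoff 17 + 6 + 17 = 40.
No other feasible combination does better.

40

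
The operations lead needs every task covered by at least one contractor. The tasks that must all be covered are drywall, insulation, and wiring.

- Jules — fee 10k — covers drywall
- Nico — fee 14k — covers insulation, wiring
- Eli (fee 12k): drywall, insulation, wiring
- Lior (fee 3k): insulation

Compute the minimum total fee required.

12

The greedy cost-per-new-task heuristic would pick Lior and Eli for 15, but a cheaper cover exists.
Eli alone covers drywall, insulation, wiring — every task.
Total fee: 12.
No cover costs less than 12.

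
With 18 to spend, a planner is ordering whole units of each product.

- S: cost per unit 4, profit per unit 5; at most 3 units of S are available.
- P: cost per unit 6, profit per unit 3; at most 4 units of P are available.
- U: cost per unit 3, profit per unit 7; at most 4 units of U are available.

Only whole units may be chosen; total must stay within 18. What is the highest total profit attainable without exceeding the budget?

1×P and 4×U: cost 18 ≤ 18, profit 1·3 + 4·7 = 31.
1×S and 4×U: cost 16 ≤ 18, profit 1·5 + 4·7 = 33.
Best is 33.

33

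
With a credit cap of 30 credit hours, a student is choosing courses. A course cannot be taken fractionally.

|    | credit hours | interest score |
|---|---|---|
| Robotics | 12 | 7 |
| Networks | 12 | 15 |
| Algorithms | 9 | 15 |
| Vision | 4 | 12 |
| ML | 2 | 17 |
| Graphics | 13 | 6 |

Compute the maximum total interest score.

59

Allowing fractional choices, the relaxed optimum would be about 60.8, but courses are indivisible.
Robotics + Algorithms + Vision + ML: credit hours 12 + 9 + 4 + 2 = 27 ≤ 30, interest score 7 + 15 + 12 + 17 = 51.
Networks + Algorithms + Vision + ML: credit hours 12 + 9 + 4 + 2 = 27 ≤ 30, interest score 15 + 15 + 12 + 17 = 59.
Robotics + Networks + Vision + ML: credit hours 12 + 12 + 4 + 2 = 30 ≤ 30, interest score 7 + 15 + 12 + 17 = 51.
Best is Networks, Algorithms, Vision, and ML with total interest score 59.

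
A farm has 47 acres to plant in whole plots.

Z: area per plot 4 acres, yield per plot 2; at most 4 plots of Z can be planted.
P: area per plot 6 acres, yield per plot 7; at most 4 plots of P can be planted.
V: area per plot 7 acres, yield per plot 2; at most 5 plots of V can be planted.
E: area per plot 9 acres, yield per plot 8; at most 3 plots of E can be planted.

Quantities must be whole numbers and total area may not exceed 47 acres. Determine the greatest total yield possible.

1×Z, 4×P, and 2×E: area 46 ≤ 47, yield 1·2 + 4·7 + 2·8 = 46.
3×P and 3×E: area 45 ≤ 47, yield 3·7 + 3·8 = 45.
Best is 46.

46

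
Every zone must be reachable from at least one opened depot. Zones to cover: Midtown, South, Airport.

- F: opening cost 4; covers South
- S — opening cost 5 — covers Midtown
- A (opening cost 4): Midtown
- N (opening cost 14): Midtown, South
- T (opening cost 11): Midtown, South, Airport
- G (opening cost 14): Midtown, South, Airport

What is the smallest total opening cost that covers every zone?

This is a weighted set-cover instance.
T alone covers Midtown, South, Airport — every zone.
Total opening cost: 11.
No cover costs less than 11.

11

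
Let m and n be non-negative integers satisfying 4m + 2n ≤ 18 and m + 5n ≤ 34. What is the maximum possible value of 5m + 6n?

(m,n)=(1,6) is feasible, giving 41.
(m,n)=(2,5) is feasible, giving 40.
(m,n)=(0,6) is feasible, giving 36.
(m,n)=(1,5) is feasible, giving 35.
The best lattice point is (1,6), giving 41.

41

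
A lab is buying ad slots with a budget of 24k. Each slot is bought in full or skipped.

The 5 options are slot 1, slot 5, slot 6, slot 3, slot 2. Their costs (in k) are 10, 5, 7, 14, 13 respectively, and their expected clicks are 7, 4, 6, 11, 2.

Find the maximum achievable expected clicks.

18

slot 1 + slot 3: cost 10 + 14 = 24 ≤ 24, expected clicks 7 + 11 = 18.
slot 1 + slot 5 + slot 6: cost 10 + 5 + 7 = 22 ≤ 24, expected clicks 7 + 4 + 6 = 17.
slot 6 + slot 3: cost 7 + 14 = 21 ≤ 24, expected clicks 6 + 11 = 17.
Best is slot 1 and slot 3 with total expected clicks 18.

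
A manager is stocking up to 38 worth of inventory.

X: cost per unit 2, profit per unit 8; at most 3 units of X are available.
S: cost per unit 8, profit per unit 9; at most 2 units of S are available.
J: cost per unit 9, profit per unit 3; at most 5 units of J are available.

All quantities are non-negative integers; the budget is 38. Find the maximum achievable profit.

45

3×X, 2×S, and 1×J: cost 31 ≤ 38, profit 3·8 + 2·9 + 1·3 = 45.
3×X and 2×S: cost 22 ≤ 38, profit 3·8 + 2·9 = 42.
Best is 45.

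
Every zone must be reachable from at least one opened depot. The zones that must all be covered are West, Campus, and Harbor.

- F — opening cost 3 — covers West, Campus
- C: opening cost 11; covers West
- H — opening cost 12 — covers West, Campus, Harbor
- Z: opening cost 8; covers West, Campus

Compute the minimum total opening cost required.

The greedy cost-per-new-zone heuristic would pick F and H for 15, but a cheaper cover exists.
H alone covers West, Campus, Harbor — every zone.
Total opening cost: 12.
No cover costs less than 12.

12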